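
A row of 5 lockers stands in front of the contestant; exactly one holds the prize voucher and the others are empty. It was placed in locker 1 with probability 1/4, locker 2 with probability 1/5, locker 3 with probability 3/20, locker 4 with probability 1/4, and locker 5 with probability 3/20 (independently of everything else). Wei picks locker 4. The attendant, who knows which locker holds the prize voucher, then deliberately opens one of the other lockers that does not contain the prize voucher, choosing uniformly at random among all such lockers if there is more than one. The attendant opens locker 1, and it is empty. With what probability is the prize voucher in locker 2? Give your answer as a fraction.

16/55

Consider each possible location of the prize voucher in turn.
If it is in locker 1 (prior 1/4): the attendant opened locker 1, so this case is ruled out; weight (1/4)·0 = 0.
If it is in locker 2 (prior 1/5): the attendant has 3 equally likely choices, so probability 1/3; weight (1/5)·(1/3) = 1/15.
If it is in either of lockers 3 and 5 (prior 3/20 each): the attendant has 3 equally likely choices, so probability 1/3; weight (3/20)·(1/3) = 1/20 each.
If it is in locker 4 (prior 1/4): the attendant has 4 equally likely choices, so probability 1/4; weight (1/4)·(1/4) = 1/16.
The weights sum to 11/48.
So P(the prize voucher in locker 2 | the attendant opened locker 1) = (1/15) / (11/48) = 16/55.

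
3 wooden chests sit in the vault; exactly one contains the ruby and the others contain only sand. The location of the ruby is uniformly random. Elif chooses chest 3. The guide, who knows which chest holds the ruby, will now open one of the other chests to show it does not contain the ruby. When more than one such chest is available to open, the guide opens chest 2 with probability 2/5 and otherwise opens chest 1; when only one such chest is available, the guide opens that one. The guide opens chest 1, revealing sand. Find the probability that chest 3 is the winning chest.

Consider each possible location of the ruby in turn.
If it is in chest 1 (prior 1/3): the guide opened chest 1, so this case is ruled out; weight (1/3)·0 = 0.
If it is in chest 2 (prior 1/3): only chest 1 is available, probability 1; weight (1/3)·1 = 1/3.
If it is in chest 3 (prior 1/3): chest 2 is available but not opened, probability 3/5; weight (1/3)·(3/5) = 1/5.
The weights sum to 8/15.
So P(the ruby in chest 3 | the guide opened chest 1) = (1/5) / (8/15) = 3/8.

3/8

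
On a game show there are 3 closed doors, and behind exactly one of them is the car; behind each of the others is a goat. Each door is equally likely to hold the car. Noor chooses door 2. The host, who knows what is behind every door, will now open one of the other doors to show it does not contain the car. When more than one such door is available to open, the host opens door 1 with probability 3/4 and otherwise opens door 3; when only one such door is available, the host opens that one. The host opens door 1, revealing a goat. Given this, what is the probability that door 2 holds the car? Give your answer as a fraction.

Consider each possible location of the car in turn.
If it is behind door 1 (prior 1/3): the host opened door 1, so this case is ruled out; weight (1/3)·0 = 0.
If it is behind door 2 (prior 1/3): door 1 is available, opened with probability 3/4; weight (1/3)·(3/4) = 1/4.
If it is behind door 3 (prior 1/3): only door 1 is available, probability 1; weight (1/3)·1 = 1/3.
The weights sum to 7/12.
So P(the car behind door 2 | the host opened door 1) = (1/4) / (7/12) = 3/7.

3/7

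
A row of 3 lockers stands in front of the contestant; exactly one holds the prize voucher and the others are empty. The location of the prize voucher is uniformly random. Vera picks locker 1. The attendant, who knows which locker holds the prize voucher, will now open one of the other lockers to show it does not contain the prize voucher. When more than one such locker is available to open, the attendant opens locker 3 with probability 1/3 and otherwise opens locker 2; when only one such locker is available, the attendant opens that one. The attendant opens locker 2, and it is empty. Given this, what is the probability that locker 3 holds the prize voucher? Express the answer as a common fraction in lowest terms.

3/5

Consider each possible location of the prize voucher in turn.
If it is in locker 1 (prior 1/3): locker 3 is available but not opened, probability 2/3; weight (1/3)·(2/3) = 2/9.
If it is in locker 2 (prior 1/3): the attendant opened locker 2, so this case is ruled out; weight (1/3)·0 = 0.
If it is in locker 3 (prior 1/3): only locker 2 is available, probability 1; weight (1/3)·1 = 1/3.
The weights sum to 5/9.
So P(the prize voucher in locker 3 | the attendant opened locker 2) = (1/3) / (5/9) = 3/5.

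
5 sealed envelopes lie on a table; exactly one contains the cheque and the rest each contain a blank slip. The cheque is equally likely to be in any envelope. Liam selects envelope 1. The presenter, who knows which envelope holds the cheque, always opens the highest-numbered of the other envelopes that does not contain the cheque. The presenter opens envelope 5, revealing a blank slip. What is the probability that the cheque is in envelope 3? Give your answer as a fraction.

Apply Bayes' rule, conditioning on where the cheque actually is.
If it is in any of envelopes 1, 2, 3, and 4 (prior 1/5 each): envelope 5 is the highest-numbered option available, probability 1; weight (1/5)·1 = 1/5 each.
If it is in envelope 5 (prior 1/5): the presenter opened envelope 5, so this case is ruled out; weight (1/5)·0 = 0.
The weights sum to 4/5.
So P(the cheque in envelope 3 | the presenter opened envelope 5) = (1/5) / (4/5) = 1/4.

1/4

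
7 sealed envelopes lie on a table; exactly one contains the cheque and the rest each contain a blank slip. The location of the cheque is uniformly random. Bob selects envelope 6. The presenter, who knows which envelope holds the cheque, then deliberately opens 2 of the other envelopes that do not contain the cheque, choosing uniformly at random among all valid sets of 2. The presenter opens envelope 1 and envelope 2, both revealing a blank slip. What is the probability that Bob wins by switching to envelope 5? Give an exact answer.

Condition on the true location of the cheque.
If it is in either of envelopes 1 and 2 (prior 1/7 each): that envelope was opened and seen not to hold the prize — ruled out; weight (1/7)·0 = 0 each.
If it is in any of envelopes 3, 4, 5, and 7 (prior 1/7 each): the presenter has 10 equally likely choices, so probability 1/10; weight (1/7)·(1/10) = 1/70 each.
If it is in envelope 6 (prior 1/7): the presenter has 15 equally likely choices, so probability 1/15; weight (1/7)·(1/15) = 1/105.
The weights sum to 1/15.
So P(the cheque in envelope 5 | the presenter opened envelope 1 and envelope 2) = (1/70) / (1/15) = 3/14.

3/14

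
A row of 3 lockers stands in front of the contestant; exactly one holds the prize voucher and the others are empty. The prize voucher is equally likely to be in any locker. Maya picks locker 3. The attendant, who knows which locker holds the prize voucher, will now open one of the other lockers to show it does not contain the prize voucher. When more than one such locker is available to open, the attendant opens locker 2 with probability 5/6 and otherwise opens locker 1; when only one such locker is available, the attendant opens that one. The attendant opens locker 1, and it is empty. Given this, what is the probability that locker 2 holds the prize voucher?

6/7

Condition on the true location of the prize voucher.
If it is in locker 1 (prior 1/3): the attendant opened locker 1, so this case is ruled out; weight (1/3)·0 = 0.
If it is in locker 2 (prior 1/3): only locker 1 is available, probability 1; weight (1/3)·1 = 1/3.
If it is in locker 3 (prior 1/3): locker 2 is available but not opened, probability 1/6; weight (1/3)·(1/6) = 1/18.
The weights sum to 7/18.
So P(the prize voucher in locker 2 | the attendant opened locker 1) = (1/3) / (7/18) = 6/7.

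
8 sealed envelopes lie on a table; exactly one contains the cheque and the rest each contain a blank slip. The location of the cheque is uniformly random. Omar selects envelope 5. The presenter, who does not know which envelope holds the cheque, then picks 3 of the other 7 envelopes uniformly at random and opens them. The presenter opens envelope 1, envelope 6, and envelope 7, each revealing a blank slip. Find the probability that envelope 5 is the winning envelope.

1/5

Apply Bayes' rule, conditioning on where the cheque actually is.
If it is in any of envelopes 1, 6, and 7 (prior 1/8 each): that envelope was opened and seen not to hold the prize — ruled out; weight (1/8)·0 = 0 each.
If it is in any of envelopes 2, 3, 4, 5, and 8 (prior 1/8 each): the presenter picks exactly this set with probability 1/35 regardless, and none is the prize; weight (1/8)·(1/35) = 1/280 each.
The weights sum to 1/56.
So P(the cheque in envelope 5 | the presenter opened envelope 1, envelope 6, and envelope 7) = (1/280) / (1/56) = 1/5.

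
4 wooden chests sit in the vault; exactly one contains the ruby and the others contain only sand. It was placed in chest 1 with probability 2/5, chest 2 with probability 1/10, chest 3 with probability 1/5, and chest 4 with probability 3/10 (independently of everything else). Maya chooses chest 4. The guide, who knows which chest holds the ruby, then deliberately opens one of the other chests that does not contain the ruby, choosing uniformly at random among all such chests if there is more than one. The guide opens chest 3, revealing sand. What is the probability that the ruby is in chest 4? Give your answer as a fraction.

2/7

Consider each possible location of the ruby in turn.
If it is in chest 1 (prior 2/5): the guide has 2 equally likely choices, so probability 1/2; weight (2/5)·(1/2) = 1/5.
If it is in chest 2 (prior 1/10): the guide has 2 equally likely choices, so probability 1/2; weight (1/10)·(1/2) = 1/20.
If it is in chest 3 (prior 1/5): the guide opened chest 3, so this case is ruled out; weight (1/5)·0 = 0.
If it is in chest 4 (prior 3/10): the guide has 3 equally likely choices, so probability 1/3; weight (3/10)·(1/3) = 1/10.
The weights sum to 7/20.
So P(the ruby in chest 4 | the guide opened chest 3) = (1/10) / (7/20) = 2/7.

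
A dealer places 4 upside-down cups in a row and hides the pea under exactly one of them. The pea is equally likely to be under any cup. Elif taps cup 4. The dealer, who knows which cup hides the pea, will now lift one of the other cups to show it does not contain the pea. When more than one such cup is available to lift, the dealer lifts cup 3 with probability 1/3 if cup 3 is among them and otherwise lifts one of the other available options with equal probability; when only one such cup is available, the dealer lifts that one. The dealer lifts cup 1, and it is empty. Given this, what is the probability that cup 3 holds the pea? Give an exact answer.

Consider each possible location of the pea in turn.
If it is under cup 1 (prior 1/4): the dealer opened cup 1, so this case is ruled out; weight (1/4)·0 = 0.
If it is under cup 2 (prior 1/4): cup 3 is available but not opened, probability 2/3; weight (1/4)·(2/3) = 1/6.
If it is under cup 3 (prior 1/4): cup 3 holds the prize so is unavailable; the dealer chooses uniformly among the 2 others, probability 1/2; weight (1/4)·(1/2) = 1/8.
If it is under cup 4 (prior 1/4): cup 3 is available but not opened; cup 1 gets probability (1 − 1/3)/2 = 1/3; weight (1/4)·(1/3) = 1/12.
The weights sum to 3/8.
So P(the pea under cup 3 | the dealer opened cup 1) = (1/8) / (3/8) = 1/3.

1/3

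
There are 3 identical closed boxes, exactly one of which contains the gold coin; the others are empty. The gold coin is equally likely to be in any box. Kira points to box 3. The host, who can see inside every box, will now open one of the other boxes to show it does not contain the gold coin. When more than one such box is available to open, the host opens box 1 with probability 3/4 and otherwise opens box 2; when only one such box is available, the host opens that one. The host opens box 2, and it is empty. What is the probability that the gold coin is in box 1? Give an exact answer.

Apply Bayes' rule, conditioning on where the gold coin actually is.
If it is in box 1 (prior 1/3): only box 2 is available, probability 1; weight (1/3)·1 = 1/3.
If it is in box 2 (prior 1/3): the host opened box 2, so this case is ruled out; weight (1/3)·0 = 0.
If it is in box 3 (prior 1/3): box 1 is available but not opened, probability 1/4; weight (1/3)·(1/4) = 1/12.
The weights sum to 5/12.
So P(the gold coin in box 1 | the host opened box 2) = (1/3) / (5/12) = 4/5.

4/5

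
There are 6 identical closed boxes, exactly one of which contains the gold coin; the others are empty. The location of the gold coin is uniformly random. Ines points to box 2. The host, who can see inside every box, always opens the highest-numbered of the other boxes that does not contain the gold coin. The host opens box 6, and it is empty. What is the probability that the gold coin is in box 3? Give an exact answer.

1/5

Apply Bayes' rule, conditioning on where the gold coin actually is.
If it is in any of boxes 1, 2, 3, 4, and 5 (prior 1/6 each): box 6 is the highest-numbered option available, probability 1; weight (1/6)·1 = 1/6 each.
If it is in box 6 (prior 1/6): the host opened box 6, so this case is ruled out; weight (1/6)·0 = 0.
The weights sum to 5/6.
So P(the gold coin in box 3 | the host opened box 6) = (1/6) / (5/6) = 1/5.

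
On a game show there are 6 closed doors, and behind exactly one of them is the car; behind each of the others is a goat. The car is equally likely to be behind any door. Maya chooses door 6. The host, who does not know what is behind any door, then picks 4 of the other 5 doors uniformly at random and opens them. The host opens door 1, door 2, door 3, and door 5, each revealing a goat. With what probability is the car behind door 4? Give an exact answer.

Condition on the true location of the car.
If it is behind any of doors 1, 2, 3, and 5 (prior 1/6 each): that door was opened and seen not to hold the prize — ruled out; weight (1/6)·0 = 0 each.
If it is behind either of doors 4 and 6 (prior 1/6 each): the host picks exactly this set with probability 1/5 regardless, and none is the prize; weight (1/6)·(1/5) = 1/30 each.
The weights sum to 1/15.
So P(the car behind door 4 | the host opened door 1, door 2, door 3, and door 5) = (1/30) / (1/15) = 1/2.

1/2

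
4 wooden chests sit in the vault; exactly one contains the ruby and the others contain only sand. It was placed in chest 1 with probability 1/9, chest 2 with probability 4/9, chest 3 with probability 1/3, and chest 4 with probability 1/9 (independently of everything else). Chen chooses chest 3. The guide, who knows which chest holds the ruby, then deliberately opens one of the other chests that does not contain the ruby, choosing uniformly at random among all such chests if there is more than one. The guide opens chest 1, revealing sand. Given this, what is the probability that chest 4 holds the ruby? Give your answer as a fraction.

Consider each possible location of the ruby in turn.
If it is in chest 1 (prior 1/9): the guide opened chest 1, so this case is ruled out; weight (1/9)·0 = 0.
If it is in chest 2 (prior 4/9): the guide has 2 equally likely choices, so probability 1/2; weight (4/9)·(1/2) = 2/9.
If it is in chest 3 (prior 1/3): the guide has 3 equally likely choices, so probability 1/3; weight (1/3)·(1/3) = 1/9.
If it is in chest 4 (prior 1/9): the guide has 2 equally likely choices, so probability 1/2; weight (1/9)·(1/2) = 1/18.
The weights sum to 7/18.
So P(the ruby in chest 4 | the guide opened chest 1) = (1/18) / (7/18) = 1/7.

1/7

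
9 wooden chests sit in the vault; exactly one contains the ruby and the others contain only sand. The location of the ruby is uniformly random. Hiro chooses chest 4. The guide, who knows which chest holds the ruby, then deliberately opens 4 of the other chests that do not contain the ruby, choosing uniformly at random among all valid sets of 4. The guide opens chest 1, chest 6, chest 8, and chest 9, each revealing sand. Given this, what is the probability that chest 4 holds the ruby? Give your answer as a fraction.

Apply Bayes' rule, conditioning on where the ruby actually is.
If it is in any of chests 1, 6, 8, and 9 (prior 1/9 each): that chest was opened and seen not to hold the prize — ruled out; weight (1/9)·0 = 0 each.
If it is in any of chests 2, 3, 5, and 7 (prior 1/9 each): the guide has 35 equally likely choices, so probability 1/35; weight (1/9)·(1/35) = 1/315 each.
If it is in chest 4 (prior 1/9): the guide has 70 equally likely choices, so probability 1/70; weight (1/9)·(1/70) = 1/630.
The weights sum to 1/70.
So P(the ruby in chest 4 | the guide opened chest 1, chest 6, chest 8, and chest 9) = (1/630) / (1/70) = 1/9.

1/9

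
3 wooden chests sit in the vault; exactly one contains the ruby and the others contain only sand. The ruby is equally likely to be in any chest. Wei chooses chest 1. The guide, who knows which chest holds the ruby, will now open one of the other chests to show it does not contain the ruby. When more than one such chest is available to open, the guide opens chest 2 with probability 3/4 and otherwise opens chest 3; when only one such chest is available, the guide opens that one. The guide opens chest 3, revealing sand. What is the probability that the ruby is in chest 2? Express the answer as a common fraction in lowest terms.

4/5

Apply Bayes' rule, conditioning on where the ruby actually is.
If it is in chest 1 (prior 1/3): chest 2 is available but not opened, probability 1/4; weight (1/3)·(1/4) = 1/12.
If it is in chest 2 (prior 1/3): only chest 3 is available, probability 1; weight (1/3)·1 = 1/3.
If it is in chest 3 (prior 1/3): the guide opened chest 3, so this case is ruled out; weight (1/3)·0 = 0.
The weights sum to 5/12.
So P(the ruby in chest 2 | the guide opened chest 3) = (1/3) / (5/12) = 4/5.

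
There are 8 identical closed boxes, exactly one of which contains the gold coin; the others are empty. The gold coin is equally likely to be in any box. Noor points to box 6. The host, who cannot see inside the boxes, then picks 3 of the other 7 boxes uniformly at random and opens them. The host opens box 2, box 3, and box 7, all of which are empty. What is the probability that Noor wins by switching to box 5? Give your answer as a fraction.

Apply Bayes' rule, conditioning on where the gold coin actually is.
If it is in any of boxes 1, 4, 5, 6, and 8 (prior 1/8 each): the host picks exactly this set with probability 1/35 regardless, and none is the prize; weight (1/8)·(1/35) = 1/280 each.
If it is in any of boxes 2, 3, and 7 (prior 1/8 each): that box was opened and seen not to hold the prize — ruled out; weight (1/8)·0 = 0 each.
The weights sum to 1/56.
So P(the gold coin in box 5 | the host opened box 2, box 3, and box 7) = (1/280) / (1/56) = 1/5.

1/5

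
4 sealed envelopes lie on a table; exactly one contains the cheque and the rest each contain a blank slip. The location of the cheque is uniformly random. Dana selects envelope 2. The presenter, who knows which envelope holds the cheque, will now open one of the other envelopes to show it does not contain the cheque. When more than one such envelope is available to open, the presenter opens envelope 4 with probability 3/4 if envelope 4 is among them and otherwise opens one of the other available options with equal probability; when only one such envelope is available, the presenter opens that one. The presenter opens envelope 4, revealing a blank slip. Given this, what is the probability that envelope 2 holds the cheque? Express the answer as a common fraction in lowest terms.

1/3

Apply Bayes' rule, conditioning on where the cheque actually is.
If it is in any of envelopes 1, 2, and 3 (prior 1/4 each): envelope 4 is available, opened with probability 3/4; weight (1/4)·(3/4) = 3/16 each.
If it is in envelope 4 (prior 1/4): the presenter opened envelope 4, so this case is ruled out; weight (1/4)·0 = 0.
The weights sum to 9/16.
So P(the cheque in envelope 2 | the presenter opened envelope 4) = (3/16) / (9/16) = 1/3.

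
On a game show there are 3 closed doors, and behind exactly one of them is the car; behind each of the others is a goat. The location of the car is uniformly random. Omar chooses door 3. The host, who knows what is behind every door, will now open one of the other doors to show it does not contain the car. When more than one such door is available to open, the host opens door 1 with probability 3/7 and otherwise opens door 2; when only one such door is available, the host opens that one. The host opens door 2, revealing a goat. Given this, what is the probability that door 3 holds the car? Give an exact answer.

4/11

Consider each possible location of the car in turn.
If it is behind door 1 (prior 1/3): only door 2 is available, probability 1; weight (1/3)·1 = 1/3.
If it is behind door 2 (prior 1/3): the host opened door 2, so this case is ruled out; weight (1/3)·0 = 0.
If it is behind door 3 (prior 1/3): door 1 is available but not opened, probability 4/7; weight (1/3)·(4/7) = 4/21.
The weights sum to 11/21.
So P(the car behind door 3 | the host opened door 2) = (4/21) / (11/21) = 4/11.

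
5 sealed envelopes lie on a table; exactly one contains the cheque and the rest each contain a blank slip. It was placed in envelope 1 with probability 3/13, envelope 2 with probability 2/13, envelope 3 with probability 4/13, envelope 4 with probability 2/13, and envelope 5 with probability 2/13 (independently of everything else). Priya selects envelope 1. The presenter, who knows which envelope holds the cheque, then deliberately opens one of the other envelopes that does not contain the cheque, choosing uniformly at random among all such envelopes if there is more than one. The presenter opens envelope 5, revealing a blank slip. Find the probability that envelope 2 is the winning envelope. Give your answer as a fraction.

Condition on the true location of the cheque.
If it is in envelope 1 (prior 3/13): the presenter has 4 equally likely choices, so probability 1/4; weight (3/13)·(1/4) = 3/52.
If it is in either of envelopes 2 and 4 (prior 2/13 each): the presenter has 3 equally likely choices, so probability 1/3; weight (2/13)·(1/3) = 2/39 each.
If it is in envelope 3 (prior 4/13): the presenter has 3 equally likely choices, so probability 1/3; weight (4/13)·(1/3) = 4/39.
If it is in envelope 5 (prior 2/13): the presenter opened envelope 5, so this case is ruled out; weight (2/13)·0 = 0.
The weights sum to 41/156.
So P(the cheque in envelope 2 | the presenter opened envelope 5) = (2/39) / (41/156) = 8/41.

8/41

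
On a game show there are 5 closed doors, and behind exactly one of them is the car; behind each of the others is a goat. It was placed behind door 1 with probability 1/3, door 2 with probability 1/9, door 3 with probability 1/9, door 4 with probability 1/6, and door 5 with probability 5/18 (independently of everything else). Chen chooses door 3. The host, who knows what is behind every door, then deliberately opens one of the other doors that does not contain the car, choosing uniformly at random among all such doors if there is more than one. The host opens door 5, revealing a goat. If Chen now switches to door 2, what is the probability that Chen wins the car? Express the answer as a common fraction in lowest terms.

Apply Bayes' rule, conditioning on where the car actually is.
If it is behind door 1 (prior 1/3): the host has 3 equally likely choices, so probability 1/3; weight (1/3)·(1/3) = 1/9.
If it is behind door 2 (prior 1/9): the host has 3 equally likely choices, so probability 1/3; weight (1/9)·(1/3) = 1/27.
If it is behind door 3 (prior 1/9): the host has 4 equally likely choices, so probability 1/4; weight (1/9)·(1/4) = 1/36.
If it is behind door 4 (prior 1/6): the host has 3 equally likely choices, so probability 1/3; weight (1/6)·(1/3) = 1/18.
If it is behind door 5 (prior 5/18): the host opened door 5, so this case is ruled out; weight (5/18)·0 = 0.
The weights sum to 25/108.
So P(the car behind door 2 | the host opened door 5) = (1/27) / (25/108) = 4/25.

4/25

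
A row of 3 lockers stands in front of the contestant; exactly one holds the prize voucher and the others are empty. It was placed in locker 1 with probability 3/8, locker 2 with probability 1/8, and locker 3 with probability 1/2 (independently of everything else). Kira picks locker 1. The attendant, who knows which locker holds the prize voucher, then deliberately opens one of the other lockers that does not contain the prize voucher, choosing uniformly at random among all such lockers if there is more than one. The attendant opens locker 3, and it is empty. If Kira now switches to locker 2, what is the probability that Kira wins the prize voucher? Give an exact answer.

Consider each possible location of the prize voucher in turn.
If it is in locker 1 (prior 3/8): the attendant has 2 equally likely choices, so probability 1/2; weight (3/8)·(1/2) = 3/16.
If it is in locker 2 (prior 1/8): the attendant has no choice, probability 1; weight (1/8)·1 = 1/8.
If it is in locker 3 (prior 1/2): the attendant opened locker 3, so this case is ruled out; weight (1/2)·0 = 0.
The weights sum to 5/16.
So P(the prize voucher in locker 2 | the attendant opened locker 3) = (1/8) / (5/16) = 2/5.

2/5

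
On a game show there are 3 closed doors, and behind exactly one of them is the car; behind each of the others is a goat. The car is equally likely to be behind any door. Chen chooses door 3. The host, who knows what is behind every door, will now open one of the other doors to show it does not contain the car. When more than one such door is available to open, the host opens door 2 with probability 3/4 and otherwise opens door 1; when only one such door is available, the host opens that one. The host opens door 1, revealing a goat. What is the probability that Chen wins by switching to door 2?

Apply Bayes' rule, conditioning on where the car actually is.
If it is behind door 1 (prior 1/3): the host opened door 1, so this case is ruled out; weight (1/3)·0 = 0.
If it is behind door 2 (prior 1/3): only door 1 is available, probability 1; weight (1/3)·1 = 1/3.
If it is behind door 3 (prior 1/3): door 2 is available but not opened, probability 1/4; weight (1/3)·(1/4) = 1/12.
The weights sum to 5/12.
So P(the car behind door 2 | the host opened door 1) = (1/3) / (5/12) = 4/5.

4/5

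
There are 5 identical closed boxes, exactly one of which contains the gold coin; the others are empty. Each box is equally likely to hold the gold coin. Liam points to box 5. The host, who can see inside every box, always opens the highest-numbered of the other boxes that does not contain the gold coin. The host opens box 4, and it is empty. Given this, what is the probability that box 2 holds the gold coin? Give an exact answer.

1/4

Condition on the true location of the gold coin.
If it is in any of boxes 1, 2, 3, and 5 (prior 1/5 each): box 4 is the highest-numbered option available, probability 1; weight (1/5)·1 = 1/5 each.
If it is in box 4 (prior 1/5): the host opened box 4, so this case is ruled out; weight (1/5)·0 = 0.
The weights sum to 4/5.
So P(the gold coin in box 2 | the host opened box 4) = (1/5) / (4/5) = 1/4.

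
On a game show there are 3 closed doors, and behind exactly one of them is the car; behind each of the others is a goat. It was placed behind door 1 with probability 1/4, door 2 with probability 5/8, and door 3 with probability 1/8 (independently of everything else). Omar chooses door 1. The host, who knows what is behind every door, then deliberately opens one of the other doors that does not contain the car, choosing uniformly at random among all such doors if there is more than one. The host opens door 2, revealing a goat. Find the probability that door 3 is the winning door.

1/2

Consider each possible location of the car in turn.
If it is behind door 1 (prior 1/4): the host has 2 equally likely choices, so probability 1/2; weight (1/4)·(1/2) = 1/8.
If it is behind door 2 (prior 5/8): the host opened door 2, so this case is ruled out; weight (5/8)·0 = 0.
If it is behind door 3 (prior 1/8): the host has no choice, probability 1; weight (1/8)·1 = 1/8.
The weights sum to 1/4.
So P(the car behind door 3 | the host opened door 2) = (1/8) / (1/4) = 1/2.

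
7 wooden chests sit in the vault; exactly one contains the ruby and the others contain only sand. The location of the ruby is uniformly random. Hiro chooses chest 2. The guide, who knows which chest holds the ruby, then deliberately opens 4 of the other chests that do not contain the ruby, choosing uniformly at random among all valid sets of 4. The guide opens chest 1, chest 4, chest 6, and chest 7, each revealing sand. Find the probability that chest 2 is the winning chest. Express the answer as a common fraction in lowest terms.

Consider each possible location of the ruby in turn.
If it is in any of chests 1, 4, 6, and 7 (prior 1/7 each): that chest was opened and seen not to hold the prize — ruled out; weight (1/7)·0 = 0 each.
If it is in chest 2 (prior 1/7): the guide has 15 equally likely choices, so probability 1/15; weight (1/7)·(1/15) = 1/105.
If it is in either of chests 3 and 5 (prior 1/7 each): the guide has 5 equally likely choices, so probability 1/5; weight (1/7)·(1/5) = 1/35 each.
The weights sum to 1/15.
So P(the ruby in chest 2 | the guide opened chest 1, chest 4, chest 6, and chest 7) = (1/105) / (1/15) = 1/7.

1/7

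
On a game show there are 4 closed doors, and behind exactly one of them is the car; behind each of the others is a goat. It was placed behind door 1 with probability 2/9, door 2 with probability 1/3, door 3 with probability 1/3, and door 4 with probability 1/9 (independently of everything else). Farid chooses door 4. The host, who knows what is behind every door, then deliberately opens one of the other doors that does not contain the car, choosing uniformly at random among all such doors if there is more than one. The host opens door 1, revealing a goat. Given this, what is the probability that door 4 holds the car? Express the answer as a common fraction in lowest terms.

Consider each possible location of the car in turn.
If it is behind door 1 (prior 2/9): the host opened door 1, so this case is ruled out; weight (2/9)·0 = 0.
If it is behind either of doors 2 and 3 (prior 1/3 each): the host has 2 equally likely choices, so probability 1/2; weight (1/3)·(1/2) = 1/6 each.
If it is behind door 4 (prior 1/9): the host has 3 equally likely choices, so probability 1/3; weight (1/9)·(1/3) = 1/27.
The weights sum to 10/27.
So P(the car behind door 4 | the host opened door 1) = (1/27) / (10/27) = 1/10.

1/10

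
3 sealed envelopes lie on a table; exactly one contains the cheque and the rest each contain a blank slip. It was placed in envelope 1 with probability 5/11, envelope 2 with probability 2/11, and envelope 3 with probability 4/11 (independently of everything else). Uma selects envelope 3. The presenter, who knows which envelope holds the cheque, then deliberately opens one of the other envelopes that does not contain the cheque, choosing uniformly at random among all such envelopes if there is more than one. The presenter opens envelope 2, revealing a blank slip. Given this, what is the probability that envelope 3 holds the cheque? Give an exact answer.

Condition on the true location of the cheque.
If it is in envelope 1 (prior 5/11): the presenter has no choice, probability 1; weight (5/11)·1 = 5/11.
If it is in envelope 2 (prior 2/11): the presenter opened envelope 2, so this case is ruled out; weight (2/11)·0 = 0.
If it is in envelope 3 (prior 4/11): the presenter has 2 equally likely choices, so probability 1/2; weight (4/11)·(1/2) = 2/11.
The weights sum to 7/11.
So P(the cheque in envelope 3 | the presenter opened envelope 2) = (2/11) / (7/11) = 2/7.

2/7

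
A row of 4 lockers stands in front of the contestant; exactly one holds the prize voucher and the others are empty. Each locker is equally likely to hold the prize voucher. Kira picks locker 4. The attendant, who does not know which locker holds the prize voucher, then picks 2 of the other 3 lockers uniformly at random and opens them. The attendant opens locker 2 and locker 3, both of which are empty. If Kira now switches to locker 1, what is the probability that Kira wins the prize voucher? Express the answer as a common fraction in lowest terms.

1/2

Apply Bayes' rule, conditioning on where the prize voucher actually is.
If it is in either of lockers 1 and 4 (prior 1/4 each): the attendant picks exactly this set with probability 1/3 regardless, and none is the prize; weight (1/4)·(1/3) = 1/12 each.
If it is in either of lockers 2 and 3 (prior 1/4 each): that locker was opened and seen not to hold the prize — ruled out; weight (1/4)·0 = 0 each.
The weights sum to 1/6.
So P(the prize voucher in locker 1 | the attendant opened locker 2 and locker 3) = (1/12) / (1/6) = 1/2.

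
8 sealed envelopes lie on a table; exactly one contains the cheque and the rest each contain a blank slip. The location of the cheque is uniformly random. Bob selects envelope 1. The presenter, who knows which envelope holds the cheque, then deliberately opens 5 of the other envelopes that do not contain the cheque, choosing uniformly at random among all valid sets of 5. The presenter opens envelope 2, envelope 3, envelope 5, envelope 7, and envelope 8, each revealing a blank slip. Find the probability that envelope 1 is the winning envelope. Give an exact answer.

1/8

Condition on the true location of the cheque.
If it is in envelope 1 (prior 1/8): the presenter has 21 equally likely choices, so probability 1/21; weight (1/8)·(1/21) = 1/168.
If it is in any of envelopes 2, 3, 5, 7, and 8 (prior 1/8 each): that envelope was opened and seen not to hold the prize — ruled out; weight (1/8)·0 = 0 each.
If it is in either of envelopes 4 and 6 (prior 1/8 each): the presenter has 6 equally likely choices, so probability 1/6; weight (1/8)·(1/6) = 1/48 each.
The weights sum to 1/21.
So P(the cheque in envelope 1 | the presenter opened envelope 2, envelope 3, envelope 5, envelope 7, and envelope 8) = (1/168) / (1/21) = 1/8.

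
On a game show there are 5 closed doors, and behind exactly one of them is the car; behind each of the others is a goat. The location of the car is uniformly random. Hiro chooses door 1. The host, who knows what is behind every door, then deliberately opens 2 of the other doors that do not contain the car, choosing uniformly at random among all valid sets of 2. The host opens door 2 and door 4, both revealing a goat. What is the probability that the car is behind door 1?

1/5

Apply Bayes' rule, conditioning on where the car actually is.
If it is behind door 1 (prior 1/5): the host has 6 equally likely choices, so probability 1/6; weight (1/5)·(1/6) = 1/30.
If it is behind either of doors 2 and 4 (prior 1/5 each): that door was opened and seen not to hold the prize — ruled out; weight (1/5)·0 = 0 each.
If it is behind either of doors 3 and 5 (prior 1/5 each): the host has 3 equally likely choices, so probability 1/3; weight (1/5)·(1/3) = 1/15 each.
The weights sum to 1/6.
So P(the car behind door 1 | the host opened door 2 and door 4) = (1/30) / (1/6) = 1/5.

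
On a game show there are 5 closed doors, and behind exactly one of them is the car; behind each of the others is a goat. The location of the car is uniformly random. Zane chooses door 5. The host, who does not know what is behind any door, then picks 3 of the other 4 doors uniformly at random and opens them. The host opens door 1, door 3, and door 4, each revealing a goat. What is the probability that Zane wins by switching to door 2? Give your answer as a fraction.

1/2

Consider each possible location of the car in turn.
If it is behind any of doors 1, 3, and 4 (prior 1/5 each): that door was opened and seen not to hold the prize — ruled out; weight (1/5)·0 = 0 each.
If it is behind either of doors 2 and 5 (prior 1/5 each): the host picks exactly this set with probability 1/4 regardless, and none is the prize; weight (1/5)·(1/4) = 1/20 each.
The weights sum to 1/10.
So P(the car behind door 2 | the host opened door 1, door 3, and door 4) = (1/20) / (1/10) = 1/2.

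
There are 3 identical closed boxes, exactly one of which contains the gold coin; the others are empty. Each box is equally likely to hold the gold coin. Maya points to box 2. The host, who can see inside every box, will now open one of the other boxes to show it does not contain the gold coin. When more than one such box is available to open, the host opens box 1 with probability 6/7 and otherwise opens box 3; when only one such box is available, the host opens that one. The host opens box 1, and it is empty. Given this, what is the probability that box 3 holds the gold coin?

Consider each possible location of the gold coin in turn.
If it is in box 1 (prior 1/3): the host opened box 1, so this case is ruled out; weight (1/3)·0 = 0.
If it is in box 2 (prior 1/3): box 1 is available, opened with probability 6/7; weight (1/3)·(6/7) = 2/7.
If it is in box 3 (prior 1/3): only box 1 is available, probability 1; weight (1/3)·1 = 1/3.
The weights sum to 13/21.
So P(the gold coin in box 3 | the host opened box 1) = (1/3) / (13/21) = 7/13.

7/13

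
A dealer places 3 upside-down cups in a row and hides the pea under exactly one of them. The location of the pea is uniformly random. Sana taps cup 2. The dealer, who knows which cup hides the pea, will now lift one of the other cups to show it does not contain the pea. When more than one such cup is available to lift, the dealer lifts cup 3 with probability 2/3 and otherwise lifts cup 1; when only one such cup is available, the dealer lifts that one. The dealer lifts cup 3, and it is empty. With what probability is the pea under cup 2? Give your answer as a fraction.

2/5

Apply Bayes' rule, conditioning on where the pea actually is.
If it is under cup 1 (prior 1/3): only cup 3 is available, probability 1; weight (1/3)·1 = 1/3.
If it is under cup 2 (prior 1/3): cup 3 is available, opened with probability 2/3; weight (1/3)·(2/3) = 2/9.
If it is under cup 3 (prior 1/3): the dealer opened cup 3, so this case is ruled out; weight (1/3)·0 = 0.
The weights sum to 5/9.
So P(the pea under cup 2 | the dealer opened cup 3) = (2/9) / (5/9) = 2/5.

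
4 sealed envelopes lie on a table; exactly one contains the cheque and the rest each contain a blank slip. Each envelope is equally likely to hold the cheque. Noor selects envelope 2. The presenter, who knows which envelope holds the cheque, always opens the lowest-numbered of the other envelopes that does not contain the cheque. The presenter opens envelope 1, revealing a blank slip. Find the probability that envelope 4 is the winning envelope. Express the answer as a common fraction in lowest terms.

1/3

Apply Bayes' rule, conditioning on where the cheque actually is.
If it is in envelope 1 (prior 1/4): the presenter opened envelope 1, so this case is ruled out; weight (1/4)·0 = 0.
If it is in any of envelopes 2, 3, and 4 (prior 1/4 each): envelope 1 is the lowest-numbered option available, probability 1; weight (1/4)·1 = 1/4 each.
The weights sum to 3/4.
So P(the cheque in envelope 4 | the presenter opened envelope 1) = (1/4) / (3/4) = 1/3.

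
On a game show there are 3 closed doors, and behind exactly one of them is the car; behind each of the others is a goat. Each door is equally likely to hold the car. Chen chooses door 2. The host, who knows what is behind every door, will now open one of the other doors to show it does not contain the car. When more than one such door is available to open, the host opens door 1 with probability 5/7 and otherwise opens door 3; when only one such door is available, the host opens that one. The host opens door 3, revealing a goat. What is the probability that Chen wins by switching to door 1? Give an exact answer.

Consider each possible location of the car in turn.
If it is behind door 1 (prior 1/3): only door 3 is available, probability 1; weight (1/3)·1 = 1/3.
If it is behind door 2 (prior 1/3): door 1 is available but not opened, probability 2/7; weight (1/3)·(2/7) = 2/21.
If it is behind door 3 (prior 1/3): the host opened door 3, so this case is ruled out; weight (1/3)·0 = 0.
The weights sum to 3/7.
So P(the car behind door 1 | the host opened door 3) = (1/3) / (3/7) = 7/9.

7/9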